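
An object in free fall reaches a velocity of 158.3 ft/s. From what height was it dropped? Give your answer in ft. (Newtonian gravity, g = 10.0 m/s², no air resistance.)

v = 158.3 ft/s × 0.3048 = 48.2498 m/s
h = v² / (2g) = 48.2498² / (2 × 10.0) = 116.402 m
h = 116.402 m / 0.3048 = 381.9 ft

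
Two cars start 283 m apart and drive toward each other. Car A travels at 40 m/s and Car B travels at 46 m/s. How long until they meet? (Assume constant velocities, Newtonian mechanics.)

Combined speed: v_combined = 40 + 46 = 86 m/s
Time to meet: t = d/v_combined = 283/86 = 3.29 s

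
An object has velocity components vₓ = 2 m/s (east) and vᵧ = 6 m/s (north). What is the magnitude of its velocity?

|v| = √(vₓ² + vᵧ²) = √(2² + 6²) = √(40) = 6.32 m/s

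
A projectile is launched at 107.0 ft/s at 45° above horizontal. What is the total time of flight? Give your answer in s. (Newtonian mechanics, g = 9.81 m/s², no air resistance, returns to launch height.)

v₀ = 107.0 ft/s × 0.3048 = 32.6136 m/s
T = 2 × v₀ × sin(θ) / g = 2 × 32.6136 × sin(45°) / 9.81 = 2 × 32.6136 × 0.707107 / 9.81 = 4.702 s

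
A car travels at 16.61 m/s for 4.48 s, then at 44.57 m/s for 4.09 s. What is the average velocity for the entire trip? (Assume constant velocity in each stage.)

d₁ = v₁t₁ = 16.61 × 4.48 = 74.4128 m
d₂ = v₂t₂ = 44.57 × 4.09 = 182.2913 m
d_total = 256.7041 m, t_total = 8.57 s
v_avg = d_total/t_total = 256.7041/8.57 = 29.95 m/s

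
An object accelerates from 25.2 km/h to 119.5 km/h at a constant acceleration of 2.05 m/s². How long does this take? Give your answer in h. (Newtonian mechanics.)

v₀ = 25.2 km/h × 0.2777777777777778 = 7.0 m/s
v = 119.5 km/h × 0.2777777777777778 = 33.1944 m/s
t = (v - v₀) / a = (33.1944 - 7.0) / 2.05 = 12.7778 s
t = 12.7778 s / 3600.0 = 0.003549 h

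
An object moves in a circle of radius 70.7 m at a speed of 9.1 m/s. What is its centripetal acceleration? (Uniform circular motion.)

a_c = v²/r = 9.1²/70.7 = 82.81/70.7 = 1.17 m/s²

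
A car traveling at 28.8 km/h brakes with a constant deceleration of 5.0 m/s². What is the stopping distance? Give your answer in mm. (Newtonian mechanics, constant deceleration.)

v₀ = 28.8 km/h × 0.2777777777777778 = 8.0 m/s
d = v₀² / (2a) = 8.0² / (2 × 5.0) = 64.0 / 10.0 = 6.4 m
d = 6.4 m / 0.001 = 6400 mm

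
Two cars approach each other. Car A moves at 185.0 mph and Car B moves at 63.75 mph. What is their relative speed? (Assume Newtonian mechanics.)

v_rel = v_A + v_B = 185.0 + 63.75 = 248.75 mph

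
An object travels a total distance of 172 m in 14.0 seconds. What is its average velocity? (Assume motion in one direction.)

v_avg = Δd / Δt = 172 / 14.0 = 12.29 m/s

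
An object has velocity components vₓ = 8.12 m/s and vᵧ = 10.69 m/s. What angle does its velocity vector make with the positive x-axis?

θ = arctan(vᵧ/vₓ) = arctan(10.69/8.12) = 52.78°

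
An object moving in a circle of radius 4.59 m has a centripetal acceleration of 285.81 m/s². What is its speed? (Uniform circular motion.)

v = √(a_c × r) = √(285.81 × 4.59) = 36.22 m/s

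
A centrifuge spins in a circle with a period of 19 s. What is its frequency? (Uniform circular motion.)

f = 1/T = 1/19 = 0.0526 Hz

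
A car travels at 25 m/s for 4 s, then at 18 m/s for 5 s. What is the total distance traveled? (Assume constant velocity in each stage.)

d₁ = v₁t₁ = 25 × 4 = 100 m
d₂ = v₂t₂ = 18 × 5 = 90 m
d_total = 100 + 90 = 190 m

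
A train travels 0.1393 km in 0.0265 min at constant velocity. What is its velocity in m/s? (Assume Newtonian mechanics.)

d = 0.1393 km × 1000.0 = 139.3 m
t = 0.0265 min × 60.0 = 1.59 s
v = d / t = 139.3 / 1.59 = 87.61 m/s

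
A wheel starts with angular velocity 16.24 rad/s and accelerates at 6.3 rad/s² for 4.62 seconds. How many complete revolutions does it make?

θ = ω₀t + ½αt² = 16.24×4.62 + ½×6.3×4.62² = 142.26366 rad
Total revolutions = θ/(2π) = 142.26366/(2π) = 22.64
Complete revolutions = ⌊22.64⌋ = 22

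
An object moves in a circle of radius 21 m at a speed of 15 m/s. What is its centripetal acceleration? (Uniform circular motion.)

a_c = v²/r = 15²/21 = 225/21 = 10.71 m/s²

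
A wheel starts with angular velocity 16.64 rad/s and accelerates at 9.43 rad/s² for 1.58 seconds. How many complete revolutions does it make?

θ = ω₀t + ½αt² = 16.64×1.58 + ½×9.43×1.58² = 38.061726 rad
Total revolutions = θ/(2π) = 38.061726/(2π) = 6.06
Complete revolutions = ⌊6.06⌋ = 6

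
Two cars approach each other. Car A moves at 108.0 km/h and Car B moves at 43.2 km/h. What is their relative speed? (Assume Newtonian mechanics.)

v_rel = v_A + v_B = 108.0 + 43.2 = 151.2 km/h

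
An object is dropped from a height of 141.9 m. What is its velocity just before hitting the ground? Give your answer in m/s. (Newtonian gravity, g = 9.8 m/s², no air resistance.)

v = √(2gh) = √(2 × 9.8 × 141.9) = 52.74 m/s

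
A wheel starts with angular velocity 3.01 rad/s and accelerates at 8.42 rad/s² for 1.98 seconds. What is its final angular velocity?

ω = ω₀ + αt = 3.01 + 8.42 × 1.98 = 19.68 rad/s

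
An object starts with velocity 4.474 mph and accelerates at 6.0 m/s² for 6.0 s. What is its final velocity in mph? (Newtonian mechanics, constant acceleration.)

v₀ = 4.474 mph × 0.44704 = 2.00006 m/s
v = v₀ + a × t = 2.00006 + 6.0 × 6.0 = 38.0001 m/s
v = 38.0001 m/s / 0.44704 = 85.0 mph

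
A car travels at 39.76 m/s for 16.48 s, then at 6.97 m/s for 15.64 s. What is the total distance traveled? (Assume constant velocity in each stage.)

d₁ = v₁t₁ = 39.76 × 16.48 = 655.2448 m
d₂ = v₂t₂ = 6.97 × 15.64 = 109.0108 m
d_total = 655.2448 + 109.0108 = 764.26 m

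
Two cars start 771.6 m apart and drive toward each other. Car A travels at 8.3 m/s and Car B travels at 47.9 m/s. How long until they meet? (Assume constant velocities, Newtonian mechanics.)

Combined speed: v_combined = 8.3 + 47.9 = 56.2 m/s
Time to meet: t = d/v_combined = 771.6/56.2 = 13.73 s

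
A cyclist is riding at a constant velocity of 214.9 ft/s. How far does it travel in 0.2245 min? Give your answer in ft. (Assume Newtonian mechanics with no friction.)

v = 214.9 ft/s × 0.3048 = 65.5015 m/s
t = 0.2245 min × 60.0 = 13.47 s
d = v × t = 65.5015 × 13.47 = 882.305 m
d = 882.305 m / 0.3048 = 2895 ft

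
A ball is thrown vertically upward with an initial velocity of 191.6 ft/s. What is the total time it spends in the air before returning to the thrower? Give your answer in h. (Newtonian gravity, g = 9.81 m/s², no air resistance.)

v₀ = 191.6 ft/s × 0.3048 = 58.3997 m/s
t_total = 2 × v₀ / g = 2 × 58.3997 / 9.81 = 11.9062 s
t_total = 11.9062 s / 3600.0 = 0.003307 h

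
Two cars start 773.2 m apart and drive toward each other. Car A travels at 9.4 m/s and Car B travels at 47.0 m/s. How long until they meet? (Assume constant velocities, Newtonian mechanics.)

Combined speed: v_combined = 9.4 + 47.0 = 56.4 m/s
Time to meet: t = d/v_combined = 773.2/56.4 = 13.71 s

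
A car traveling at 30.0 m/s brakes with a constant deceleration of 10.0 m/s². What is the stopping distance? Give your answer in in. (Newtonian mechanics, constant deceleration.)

d = v₀² / (2a) = 30.0² / (2 × 10.0) = 900.0 / 20.0 = 45.0 m
d = 45.0 m / 0.0254 = 1772 in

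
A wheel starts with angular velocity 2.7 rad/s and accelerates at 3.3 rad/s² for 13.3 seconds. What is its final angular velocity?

ω = ω₀ + αt = 2.7 + 3.3 × 13.3 = 46.59 rad/s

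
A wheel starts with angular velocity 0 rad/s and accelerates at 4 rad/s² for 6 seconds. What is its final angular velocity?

ω = ω₀ + αt = 0 + 4 × 6 = 24 rad/s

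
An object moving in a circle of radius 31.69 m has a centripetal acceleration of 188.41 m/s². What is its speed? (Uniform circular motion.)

v = √(a_c × r) = √(188.41 × 31.69) = 77.27 m/s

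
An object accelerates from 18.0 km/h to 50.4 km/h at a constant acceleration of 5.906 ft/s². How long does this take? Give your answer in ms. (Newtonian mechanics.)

v₀ = 18.0 km/h × 0.2777777777777778 = 5.0 m/s
v = 50.4 km/h × 0.2777777777777778 = 14.0 m/s
a = 5.906 ft/s² × 0.3048 = 1.80015 m/s²
t = (v - v₀) / a = (14.0 - 5.0) / 1.80015 = 4.99958 s
t = 4.99958 s / 0.001 = 5000 ms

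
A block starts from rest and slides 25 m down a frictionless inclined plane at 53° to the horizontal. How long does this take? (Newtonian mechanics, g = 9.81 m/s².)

a = g sin(θ) = 9.81 × sin(53°) = 7.8346 m/s²
t = √(2d/a) = √(2 × 25 / 7.8346) = 2.53 s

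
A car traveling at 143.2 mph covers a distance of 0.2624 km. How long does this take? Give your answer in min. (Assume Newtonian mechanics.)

d = 0.2624 km × 1000.0 = 262.4 m
v = 143.2 mph × 0.44704 = 64.0161 m/s
t = d / v = 262.4 / 64.0161 = 4.09897 s
t = 4.09897 s / 60.0 = 0.06832 min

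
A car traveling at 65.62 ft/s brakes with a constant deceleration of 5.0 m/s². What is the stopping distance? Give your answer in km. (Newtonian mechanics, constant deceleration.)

v₀ = 65.62 ft/s × 0.3048 = 20.001 m/s
d = v₀² / (2a) = 20.001² / (2 × 5.0) = 400.04 / 10.0 = 40.004 m
d = 40.004 m / 1000.0 = 0.04 km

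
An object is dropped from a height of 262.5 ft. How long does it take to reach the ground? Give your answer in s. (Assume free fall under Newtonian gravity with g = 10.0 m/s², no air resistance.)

h = 262.5 ft × 0.3048 = 80.01 m
t = √(2h/g) = √(2 × 80.01 / 10.0) = 4.0 s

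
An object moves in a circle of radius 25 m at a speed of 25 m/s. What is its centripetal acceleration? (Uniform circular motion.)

a_c = v²/r = 25²/25 = 625/25 = 25.0 m/s²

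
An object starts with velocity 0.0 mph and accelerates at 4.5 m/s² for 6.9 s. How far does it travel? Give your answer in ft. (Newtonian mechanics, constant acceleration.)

v₀ = 0.0 mph × 0.44704 = 0.0 m/s
d = v₀ × t + ½ × a × t² = 0.0 × 6.9 + 0.5 × 4.5 × 6.9² = 107.123 m
d = 107.123 m / 0.3048 = 351.5 ft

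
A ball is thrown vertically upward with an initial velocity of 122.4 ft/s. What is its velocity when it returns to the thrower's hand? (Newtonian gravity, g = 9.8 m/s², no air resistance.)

By conservation of energy (no air resistance), the ball returns to the throw height with the same speed as launch, but directed downward.
|v_ground| = v₀ = 122.4 ft/s
v_ground = 122.4 ft/s (downward)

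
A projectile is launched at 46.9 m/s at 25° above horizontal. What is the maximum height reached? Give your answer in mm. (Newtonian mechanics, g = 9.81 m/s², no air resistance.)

H = v₀² × sin²(θ) / (2g) = 46.9² × sin(25°)² / (2 × 9.81) = 2199.61 × 0.178606 / 19.62 = 20.0236 m
H = 20.0236 m / 0.001 = 20020 mm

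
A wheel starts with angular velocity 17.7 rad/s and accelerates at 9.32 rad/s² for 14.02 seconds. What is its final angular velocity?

ω = ω₀ + αt = 17.7 + 9.32 × 14.02 = 148.37 rad/s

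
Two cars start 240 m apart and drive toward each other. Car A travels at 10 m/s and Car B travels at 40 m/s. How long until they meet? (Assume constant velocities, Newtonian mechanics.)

Combined speed: v_combined = 10 + 40 = 50 m/s
Time to meet: t = d/v_combined = 240/50 = 4.8 s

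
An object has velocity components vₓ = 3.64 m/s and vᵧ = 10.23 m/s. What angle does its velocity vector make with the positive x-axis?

θ = arctan(vᵧ/vₓ) = arctan(10.23/3.64) = 70.41°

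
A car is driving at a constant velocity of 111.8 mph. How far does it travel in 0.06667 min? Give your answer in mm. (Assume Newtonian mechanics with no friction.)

v = 111.8 mph × 0.44704 = 49.9791 m/s
t = 0.06667 min × 60.0 = 4.0002 s
d = v × t = 49.9791 × 4.0002 = 199.926 m
d = 199.926 m / 0.001 = 199900 mm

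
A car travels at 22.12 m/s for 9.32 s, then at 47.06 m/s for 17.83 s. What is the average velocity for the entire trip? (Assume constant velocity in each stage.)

d₁ = v₁t₁ = 22.12 × 9.32 = 206.1584 m
d₂ = v₂t₂ = 47.06 × 17.83 = 839.0798 m
d_total = 1045.2382 m, t_total = 27.15 s
v_avg = d_total/t_total = 1045.2382/27.15 = 38.5 m/s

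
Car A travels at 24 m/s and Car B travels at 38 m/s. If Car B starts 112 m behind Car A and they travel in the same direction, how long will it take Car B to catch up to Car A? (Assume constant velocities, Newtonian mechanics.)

Relative speed: v_rel = 38 - 24 = 14 m/s
Time to catch: t = d₀/v_rel = 112/14 = 8.0 s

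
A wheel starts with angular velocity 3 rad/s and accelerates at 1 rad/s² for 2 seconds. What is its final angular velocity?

ω = ω₀ + αt = 3 + 1 × 2 = 5 rad/s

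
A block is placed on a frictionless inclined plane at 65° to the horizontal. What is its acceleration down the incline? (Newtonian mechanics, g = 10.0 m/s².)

a = g sin(θ) = 10.0 × sin(65°) = 10.0 × 0.9063 = 9.06 m/s²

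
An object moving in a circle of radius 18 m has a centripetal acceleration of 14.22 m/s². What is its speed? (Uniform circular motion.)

v = √(a_c × r) = √(14.22 × 18) = 16.0 m/s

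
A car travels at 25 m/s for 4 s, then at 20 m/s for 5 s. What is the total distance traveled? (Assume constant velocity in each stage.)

d₁ = v₁t₁ = 25 × 4 = 100 m
d₂ = v₂t₂ = 20 × 5 = 100 m
d_total = 100 + 100 = 200 m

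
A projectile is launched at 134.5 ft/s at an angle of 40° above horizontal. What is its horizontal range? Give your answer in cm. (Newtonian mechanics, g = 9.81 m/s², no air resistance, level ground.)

v₀ = 134.5 ft/s × 0.3048 = 40.9956 m/s
R = v₀² × sin(2θ) / g = 40.9956² × sin(2 × 40°) / 9.81 = 1680.64 × 0.984808 / 9.81 = 168.716 m
R = 168.716 m / 0.01 = 16870 cm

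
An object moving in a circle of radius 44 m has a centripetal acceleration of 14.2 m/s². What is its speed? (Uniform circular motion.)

v = √(a_c × r) = √(14.2 × 44) = 25.0 m/s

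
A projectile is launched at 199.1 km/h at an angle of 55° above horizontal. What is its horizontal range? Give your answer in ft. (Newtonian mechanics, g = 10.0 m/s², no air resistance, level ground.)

v₀ = 199.1 km/h × 0.2777777777777778 = 55.3056 m/s
R = v₀² × sin(2θ) / g = 55.3056² × sin(2 × 55°) / 10.0 = 3058.71 × 0.939693 / 10.0 = 287.425 m
R = 287.425 m / 0.3048 = 943.0 ft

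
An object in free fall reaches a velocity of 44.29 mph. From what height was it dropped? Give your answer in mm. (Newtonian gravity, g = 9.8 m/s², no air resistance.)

v = 44.29 mph × 0.44704 = 19.7994 m/s
h = v² / (2g) = 19.7994² / (2 × 9.8) = 20.0008 m
h = 20.0008 m / 0.001 = 20000 mm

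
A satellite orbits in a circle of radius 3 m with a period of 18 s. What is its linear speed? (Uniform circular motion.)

v = 2πr/T = 2π×3/18 = 1.05 m/s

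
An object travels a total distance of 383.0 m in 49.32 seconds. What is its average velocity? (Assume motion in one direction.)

v_avg = Δd / Δt = 383.0 / 49.32 = 7.77 m/s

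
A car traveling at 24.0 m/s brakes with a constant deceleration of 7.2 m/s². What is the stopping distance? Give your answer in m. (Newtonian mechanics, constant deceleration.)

d = v₀² / (2a) = 24.0² / (2 × 7.2) = 576.0 / 14.4 = 40.0 m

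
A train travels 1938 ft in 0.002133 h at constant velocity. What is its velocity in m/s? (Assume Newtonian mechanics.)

d = 1938 ft × 0.3048 = 590.702 m
t = 0.002133 h × 3600.0 = 7.6788 s
v = d / t = 590.702 / 7.6788 = 76.93 m/s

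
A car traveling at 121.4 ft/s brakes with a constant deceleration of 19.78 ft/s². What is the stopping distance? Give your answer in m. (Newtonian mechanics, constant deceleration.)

v₀ = 121.4 ft/s × 0.3048 = 37.0027 m/s
a = 19.78 ft/s² × 0.3048 = 6.02894 m/s²
d = v₀² / (2a) = 37.0027² / (2 × 6.02894) = 1369.2 / 12.0579 = 113.6 m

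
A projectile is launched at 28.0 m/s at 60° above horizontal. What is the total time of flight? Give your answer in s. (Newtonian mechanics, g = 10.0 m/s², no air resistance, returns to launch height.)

T = 2 × v₀ × sin(θ) / g = 2 × 28.0 × sin(60°) / 10.0 = 2 × 28.0 × 0.866025 / 10.0 = 4.85 s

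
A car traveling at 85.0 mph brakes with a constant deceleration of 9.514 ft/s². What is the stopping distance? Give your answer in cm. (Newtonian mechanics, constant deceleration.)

v₀ = 85.0 mph × 0.44704 = 37.9984 m/s
a = 9.514 ft/s² × 0.3048 = 2.89987 m/s²
d = v₀² / (2a) = 37.9984² / (2 × 2.89987) = 1443.88 / 5.79974 = 248.956 m
d = 248.956 m / 0.01 = 24900 cm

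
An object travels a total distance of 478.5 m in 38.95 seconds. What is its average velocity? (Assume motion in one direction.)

v_avg = Δd / Δt = 478.5 / 38.95 = 12.28 m/s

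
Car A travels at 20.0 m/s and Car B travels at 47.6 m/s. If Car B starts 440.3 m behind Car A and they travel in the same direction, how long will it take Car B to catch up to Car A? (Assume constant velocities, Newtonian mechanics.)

Relative speed: v_rel = 47.6 - 20.0 = 27.6 m/s
Time to catch: t = d₀/v_rel = 440.3/27.6 = 15.95 s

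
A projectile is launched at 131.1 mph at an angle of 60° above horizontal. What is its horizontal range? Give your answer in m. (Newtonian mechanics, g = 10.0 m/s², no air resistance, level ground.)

v₀ = 131.1 mph × 0.44704 = 58.6069 m/s
R = v₀² × sin(2θ) / g = 58.6069² × sin(2 × 60°) / 10.0 = 3434.77 × 0.866025 / 10.0 = 297.5 m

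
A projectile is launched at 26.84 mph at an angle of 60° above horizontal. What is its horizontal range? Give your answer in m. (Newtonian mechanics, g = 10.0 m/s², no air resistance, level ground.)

v₀ = 26.84 mph × 0.44704 = 11.9986 m/s
R = v₀² × sin(2θ) / g = 11.9986² × sin(2 × 60°) / 10.0 = 143.966 × 0.866025 / 10.0 = 12.47 m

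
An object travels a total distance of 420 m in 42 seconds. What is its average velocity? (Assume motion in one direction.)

v_avg = Δd / Δt = 420 / 42 = 10.0 m/s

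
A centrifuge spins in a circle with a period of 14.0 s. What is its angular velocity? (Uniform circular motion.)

ω = 2π/T = 2π/14.0 = 0.4488 rad/s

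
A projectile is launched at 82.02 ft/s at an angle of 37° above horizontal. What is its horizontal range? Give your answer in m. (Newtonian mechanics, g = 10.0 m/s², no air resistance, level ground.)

v₀ = 82.02 ft/s × 0.3048 = 24.9997 m/s
R = v₀² × sin(2θ) / g = 24.9997² × sin(2 × 37°) / 10.0 = 624.985 × 0.961262 / 10.0 = 60.08 m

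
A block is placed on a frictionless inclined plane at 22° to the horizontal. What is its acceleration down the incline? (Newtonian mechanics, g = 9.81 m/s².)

a = g sin(θ) = 9.81 × sin(22°) = 9.81 × 0.3746 = 3.67 m/s²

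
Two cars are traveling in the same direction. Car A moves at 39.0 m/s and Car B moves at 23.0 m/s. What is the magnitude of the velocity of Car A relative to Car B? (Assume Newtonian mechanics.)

v_rel = |v_A - v_B| = |39.0 - 23.0| = 16.0 m/s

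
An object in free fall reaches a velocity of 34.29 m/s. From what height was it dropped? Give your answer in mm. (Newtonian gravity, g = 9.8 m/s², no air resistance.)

h = v² / (2g) = 34.29² / (2 × 9.8) = 59.99 m
h = 59.99 m / 0.001 = 59990 mm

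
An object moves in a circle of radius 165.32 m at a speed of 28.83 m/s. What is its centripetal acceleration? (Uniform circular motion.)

a_c = v²/r = 28.83²/165.32 = 831.1689/165.32 = 5.03 m/s²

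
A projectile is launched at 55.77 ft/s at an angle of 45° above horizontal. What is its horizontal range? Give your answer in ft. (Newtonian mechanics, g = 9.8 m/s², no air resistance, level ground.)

v₀ = 55.77 ft/s × 0.3048 = 16.9987 m/s
R = v₀² × sin(2θ) / g = 16.9987² × sin(2 × 45°) / 9.8 = 288.956 × 1.0 / 9.8 = 29.4853 m
R = 29.4853 m / 0.3048 = 96.74 ft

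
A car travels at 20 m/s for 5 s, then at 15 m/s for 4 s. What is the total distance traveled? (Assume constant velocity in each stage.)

d₁ = v₁t₁ = 20 × 5 = 100 m
d₂ = v₂t₂ = 15 × 4 = 60 m
d_total = 100 + 60 = 160 m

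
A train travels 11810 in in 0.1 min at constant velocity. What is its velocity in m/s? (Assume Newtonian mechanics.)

d = 11810 in × 0.0254 = 299.974 m
t = 0.1 min × 60.0 = 6.0 s
v = d / t = 299.974 / 6.0 = 50.0 m/s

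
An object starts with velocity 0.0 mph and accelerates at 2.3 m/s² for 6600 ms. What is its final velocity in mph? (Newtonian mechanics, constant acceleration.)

v₀ = 0.0 mph × 0.44704 = 0.0 m/s
t = 6600 ms × 0.001 = 6.6 s
v = v₀ + a × t = 0.0 + 2.3 × 6.6 = 15.18 m/s
v = 15.18 m/s / 0.44704 = 33.96 mph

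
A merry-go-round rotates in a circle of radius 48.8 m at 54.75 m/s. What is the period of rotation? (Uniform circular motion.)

T = 2πr/v = 2π×48.8/54.75 = 5.6 s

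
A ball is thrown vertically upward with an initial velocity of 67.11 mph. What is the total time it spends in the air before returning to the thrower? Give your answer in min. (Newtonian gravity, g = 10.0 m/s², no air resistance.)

v₀ = 67.11 mph × 0.44704 = 30.0009 m/s
t_total = 2 × v₀ / g = 2 × 30.0009 / 10.0 = 6.00018 s
t_total = 6.00018 s / 60.0 = 0.1 min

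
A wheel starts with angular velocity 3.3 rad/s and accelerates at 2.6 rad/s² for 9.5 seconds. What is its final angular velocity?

ω = ω₀ + αt = 3.3 + 2.6 × 9.5 = 28.0 rad/s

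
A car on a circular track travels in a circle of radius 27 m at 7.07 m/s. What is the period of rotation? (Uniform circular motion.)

T = 2πr/v = 2π×27/7.07 = 24.0 s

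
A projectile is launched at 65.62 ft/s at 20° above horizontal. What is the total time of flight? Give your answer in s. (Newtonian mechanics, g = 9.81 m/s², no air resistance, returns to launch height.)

v₀ = 65.62 ft/s × 0.3048 = 20.001 m/s
T = 2 × v₀ × sin(θ) / g = 2 × 20.001 × sin(20°) / 9.81 = 2 × 20.001 × 0.34202 / 9.81 = 1.395 s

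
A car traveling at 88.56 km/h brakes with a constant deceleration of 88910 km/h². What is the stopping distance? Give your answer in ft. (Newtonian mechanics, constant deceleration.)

v₀ = 88.56 km/h × 0.2777777777777778 = 24.6 m/s
a = 88910 km/h² × 7.716049382716049e-05 = 6.86034 m/s²
d = v₀² / (2a) = 24.6² / (2 × 6.86034) = 605.16 / 13.7207 = 44.1056 m
d = 44.1056 m / 0.3048 = 144.7 ft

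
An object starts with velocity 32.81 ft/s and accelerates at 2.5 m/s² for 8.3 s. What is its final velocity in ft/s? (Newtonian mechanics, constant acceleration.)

v₀ = 32.81 ft/s × 0.3048 = 10.0005 m/s
v = v₀ + a × t = 10.0005 + 2.5 × 8.3 = 30.7505 m/s
v = 30.7505 m/s / 0.3048 = 100.9 ft/s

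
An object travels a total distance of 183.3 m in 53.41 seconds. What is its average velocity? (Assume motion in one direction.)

v_avg = Δd / Δt = 183.3 / 53.41 = 3.43 m/s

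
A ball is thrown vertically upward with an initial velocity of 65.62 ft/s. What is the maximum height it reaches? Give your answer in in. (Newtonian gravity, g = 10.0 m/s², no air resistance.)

v₀ = 65.62 ft/s × 0.3048 = 20.001 m/s
h_max = v₀² / (2g) = 20.001² / (2 × 10.0) = 400.04 / 20.0 = 20.002 m
h_max = 20.002 m / 0.0254 = 787.5 in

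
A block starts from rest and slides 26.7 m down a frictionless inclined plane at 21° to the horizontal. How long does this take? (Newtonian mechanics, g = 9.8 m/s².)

a = g sin(θ) = 9.8 × sin(21°) = 3.512 m/s²
t = √(2d/a) = √(2 × 26.7 / 3.512) = 3.9 s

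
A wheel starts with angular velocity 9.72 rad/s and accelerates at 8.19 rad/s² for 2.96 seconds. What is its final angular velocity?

ω = ω₀ + αt = 9.72 + 8.19 × 2.96 = 33.96 rad/s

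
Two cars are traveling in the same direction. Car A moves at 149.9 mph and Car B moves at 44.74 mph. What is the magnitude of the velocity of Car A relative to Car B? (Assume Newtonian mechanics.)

v_rel = |v_A - v_B| = |149.9 - 44.74| = 105.16 mph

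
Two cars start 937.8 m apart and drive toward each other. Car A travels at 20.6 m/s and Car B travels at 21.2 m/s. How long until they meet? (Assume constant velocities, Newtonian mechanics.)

Combined speed: v_combined = 20.6 + 21.2 = 41.8 m/s
Time to meet: t = d/v_combined = 937.8/41.8 = 22.44 s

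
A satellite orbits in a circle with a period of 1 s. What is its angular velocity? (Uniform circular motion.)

ω = 2π/T = 2π/1 = 6.2832 rad/s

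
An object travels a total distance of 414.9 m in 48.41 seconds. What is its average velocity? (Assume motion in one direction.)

v_avg = Δd / Δt = 414.9 / 48.41 = 8.57 m/s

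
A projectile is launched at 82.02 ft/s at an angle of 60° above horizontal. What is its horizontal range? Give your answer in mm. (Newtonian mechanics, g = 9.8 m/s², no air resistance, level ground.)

v₀ = 82.02 ft/s × 0.3048 = 24.9997 m/s
R = v₀² × sin(2θ) / g = 24.9997² × sin(2 × 60°) / 9.8 = 624.985 × 0.866025 / 9.8 = 55.2299 m
R = 55.2299 m / 0.001 = 55230 mm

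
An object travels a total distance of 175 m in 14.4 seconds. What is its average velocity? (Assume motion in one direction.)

v_avg = Δd / Δt = 175 / 14.4 = 12.15 m/s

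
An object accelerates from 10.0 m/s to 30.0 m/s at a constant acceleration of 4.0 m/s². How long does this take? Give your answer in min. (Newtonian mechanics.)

t = (v - v₀) / a = (30.0 - 10.0) / 4.0 = 5.0 s
t = 5.0 s / 60.0 = 0.08333 min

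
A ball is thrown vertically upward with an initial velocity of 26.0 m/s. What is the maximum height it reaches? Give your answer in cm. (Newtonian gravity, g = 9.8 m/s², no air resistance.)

h_max = v₀² / (2g) = 26.0² / (2 × 9.8) = 676.0 / 19.6 = 34.4898 m
h_max = 34.4898 m / 0.01 = 3449 cm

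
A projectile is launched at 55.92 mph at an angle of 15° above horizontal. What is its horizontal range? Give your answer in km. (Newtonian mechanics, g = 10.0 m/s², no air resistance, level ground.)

v₀ = 55.92 mph × 0.44704 = 24.9985 m/s
R = v₀² × sin(2θ) / g = 24.9985² × sin(2 × 15°) / 10.0 = 624.925 × 0.5 / 10.0 = 31.2462 m
R = 31.2462 m / 1000.0 = 0.03125 km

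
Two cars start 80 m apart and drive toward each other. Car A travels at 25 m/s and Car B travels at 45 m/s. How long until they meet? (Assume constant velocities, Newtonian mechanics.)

Combined speed: v_combined = 25 + 45 = 70 m/s
Time to meet: t = d/v_combined = 80/70 = 1.14 s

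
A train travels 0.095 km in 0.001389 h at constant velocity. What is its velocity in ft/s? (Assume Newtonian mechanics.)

d = 0.095 km × 1000.0 = 95.0 m
t = 0.001389 h × 3600.0 = 5.0004 s
v = d / t = 95.0 / 5.0004 = 18.9985 m/s
v = 18.9985 m/s / 0.3048 = 62.33 ft/s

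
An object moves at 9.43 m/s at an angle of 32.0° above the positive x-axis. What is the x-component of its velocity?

vₓ = v cos(θ) = 9.43 × cos(32.0°) = 8.0 m/s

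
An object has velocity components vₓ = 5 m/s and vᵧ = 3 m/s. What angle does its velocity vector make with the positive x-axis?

θ = arctan(vᵧ/vₓ) = arctan(3/5) = 30.96°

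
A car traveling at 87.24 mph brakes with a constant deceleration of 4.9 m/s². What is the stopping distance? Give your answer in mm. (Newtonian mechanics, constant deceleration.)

v₀ = 87.24 mph × 0.44704 = 38.9998 m/s
d = v₀² / (2a) = 38.9998² / (2 × 4.9) = 1520.98 / 9.8 = 155.202 m
d = 155.202 m / 0.001 = 155200 mm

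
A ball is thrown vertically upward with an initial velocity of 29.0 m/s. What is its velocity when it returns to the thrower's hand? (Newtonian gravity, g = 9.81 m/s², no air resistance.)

By conservation of energy (no air resistance), the ball returns to the throw height with the same speed as launch, but directed downward.
|v_ground| = v₀ = 29.0 m/s
v_ground = 29.0 m/s (downward)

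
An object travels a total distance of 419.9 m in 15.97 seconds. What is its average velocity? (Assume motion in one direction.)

v_avg = Δd / Δt = 419.9 / 15.97 = 26.29 m/s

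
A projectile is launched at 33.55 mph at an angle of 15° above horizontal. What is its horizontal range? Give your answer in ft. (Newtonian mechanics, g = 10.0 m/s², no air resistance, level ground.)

v₀ = 33.55 mph × 0.44704 = 14.9982 m/s
R = v₀² × sin(2θ) / g = 14.9982² × sin(2 × 15°) / 10.0 = 224.946 × 0.5 / 10.0 = 11.2473 m
R = 11.2473 m / 0.3048 = 36.9 ft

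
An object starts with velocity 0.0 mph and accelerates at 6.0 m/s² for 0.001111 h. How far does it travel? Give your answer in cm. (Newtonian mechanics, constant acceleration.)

v₀ = 0.0 mph × 0.44704 = 0.0 m/s
t = 0.001111 h × 3600.0 = 3.9996 s
d = v₀ × t + ½ × a × t² = 0.0 × 3.9996 + 0.5 × 6.0 × 3.9996² = 47.9904 m
d = 47.9904 m / 0.01 = 4799 cm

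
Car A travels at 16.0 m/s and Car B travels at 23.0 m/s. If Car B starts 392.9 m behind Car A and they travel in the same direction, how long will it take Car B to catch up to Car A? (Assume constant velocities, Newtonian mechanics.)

Relative speed: v_rel = 23.0 - 16.0 = 7.0 m/s
Time to catch: t = d₀/v_rel = 392.9/7.0 = 56.13 s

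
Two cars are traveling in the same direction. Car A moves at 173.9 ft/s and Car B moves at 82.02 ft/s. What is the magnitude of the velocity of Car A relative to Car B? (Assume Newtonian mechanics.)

v_rel = |v_A - v_B| = |173.9 - 82.02| = 91.88 ft/s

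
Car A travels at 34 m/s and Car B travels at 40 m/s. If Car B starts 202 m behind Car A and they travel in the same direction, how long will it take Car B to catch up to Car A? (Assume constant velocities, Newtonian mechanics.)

Relative speed: v_rel = 40 - 34 = 6 m/s
Time to catch: t = d₀/v_rel = 202/6 = 33.67 s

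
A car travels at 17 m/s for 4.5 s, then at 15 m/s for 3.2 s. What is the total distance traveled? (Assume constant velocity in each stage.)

d₁ = v₁t₁ = 17 × 4.5 = 76.5 m
d₂ = v₂t₂ = 15 × 3.2 = 48.0 m
d_total = 76.5 + 48.0 = 124.5 m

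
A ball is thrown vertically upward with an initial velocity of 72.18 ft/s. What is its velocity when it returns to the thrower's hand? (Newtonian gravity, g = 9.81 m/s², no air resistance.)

By conservation of energy (no air resistance), the ball returns to the throw height with the same speed as launch, but directed downward.
|v_ground| = v₀ = 72.18 ft/s
v_ground = 72.18 ft/s (downward)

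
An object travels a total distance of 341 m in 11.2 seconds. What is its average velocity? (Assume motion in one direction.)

v_avg = Δd / Δt = 341 / 11.2 = 30.45 m/s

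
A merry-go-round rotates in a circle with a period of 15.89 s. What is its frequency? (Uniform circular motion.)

f = 1/T = 1/15.89 = 0.0629 Hz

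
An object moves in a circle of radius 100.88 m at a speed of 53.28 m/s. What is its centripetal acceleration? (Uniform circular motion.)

a_c = v²/r = 53.28²/100.88 = 2838.7584/100.88 = 28.14 m/s²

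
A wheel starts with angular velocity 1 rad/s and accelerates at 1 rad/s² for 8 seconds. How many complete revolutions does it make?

θ = ω₀t + ½αt² = 1×8 + ½×1×8² = 40.0 rad
Total revolutions = θ/(2π) = 40.0/(2π) = 6.37
Complete revolutions = ⌊6.37⌋ = 6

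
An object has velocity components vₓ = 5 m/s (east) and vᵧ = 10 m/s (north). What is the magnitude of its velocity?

|v| = √(vₓ² + vᵧ²) = √(5² + 10²) = √(125) = 11.18 m/s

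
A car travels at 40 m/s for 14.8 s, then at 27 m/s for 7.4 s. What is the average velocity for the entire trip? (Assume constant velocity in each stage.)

d₁ = v₁t₁ = 40 × 14.8 = 592.0 m
d₂ = v₂t₂ = 27 × 7.4 = 199.8 m
d_total = 791.8 m, t_total = 22.2 s
v_avg = d_total/t_total = 791.8/22.2 = 35.67 m/s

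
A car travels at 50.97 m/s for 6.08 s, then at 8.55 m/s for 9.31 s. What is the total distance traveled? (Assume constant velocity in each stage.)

d₁ = v₁t₁ = 50.97 × 6.08 = 309.8976 m
d₂ = v₂t₂ = 8.55 × 9.31 = 79.6005 m
d_total = 309.8976 + 79.6005 = 389.5 m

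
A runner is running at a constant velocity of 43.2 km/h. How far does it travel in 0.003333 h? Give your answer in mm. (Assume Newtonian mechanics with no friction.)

v = 43.2 km/h × 0.2777777777777778 = 12.0 m/s
t = 0.003333 h × 3600.0 = 11.9988 s
d = v × t = 12.0 × 11.9988 = 143.986 m
d = 143.986 m / 0.001 = 144000 mm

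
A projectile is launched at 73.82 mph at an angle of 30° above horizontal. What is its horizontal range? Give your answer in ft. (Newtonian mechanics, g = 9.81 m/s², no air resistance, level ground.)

v₀ = 73.82 mph × 0.44704 = 33.0005 m/s
R = v₀² × sin(2θ) / g = 33.0005² × sin(2 × 30°) / 9.81 = 1089.03 × 0.866025 / 9.81 = 96.1394 m
R = 96.1394 m / 0.3048 = 315.4 ft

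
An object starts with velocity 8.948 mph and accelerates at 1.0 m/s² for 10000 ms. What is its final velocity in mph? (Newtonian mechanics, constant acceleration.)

v₀ = 8.948 mph × 0.44704 = 4.00011 m/s
t = 10000 ms × 0.001 = 10.0 s
v = v₀ + a × t = 4.00011 + 1.0 × 10.0 = 14.0001 m/s
v = 14.0001 m/s / 0.44704 = 31.32 mph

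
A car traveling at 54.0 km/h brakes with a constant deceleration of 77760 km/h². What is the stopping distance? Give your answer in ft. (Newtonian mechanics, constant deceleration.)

v₀ = 54.0 km/h × 0.2777777777777778 = 15.0 m/s
a = 77760 km/h² × 7.716049382716049e-05 = 6.0 m/s²
d = v₀² / (2a) = 15.0² / (2 × 6.0) = 225.0 / 12.0 = 18.75 m
d = 18.75 m / 0.3048 = 61.52 ft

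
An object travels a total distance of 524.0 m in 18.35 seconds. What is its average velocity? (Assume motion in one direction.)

v_avg = Δd / Δt = 524.0 / 18.35 = 28.56 m/s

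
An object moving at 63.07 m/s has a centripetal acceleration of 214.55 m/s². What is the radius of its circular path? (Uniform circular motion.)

r = v²/a_c = 63.07²/214.55 = 18.54 m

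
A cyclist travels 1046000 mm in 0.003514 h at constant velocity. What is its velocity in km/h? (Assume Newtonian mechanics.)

d = 1046000 mm × 0.001 = 1046.0 m
t = 0.003514 h × 3600.0 = 12.6504 s
v = d / t = 1046.0 / 12.6504 = 82.6851 m/s
v = 82.6851 m/s / 0.2777777777777778 = 297.7 km/h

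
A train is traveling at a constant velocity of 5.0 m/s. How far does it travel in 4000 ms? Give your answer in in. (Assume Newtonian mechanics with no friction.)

t = 4000 ms × 0.001 = 4.0 s
d = v × t = 5.0 × 4.0 = 20.0 m
d = 20.0 m / 0.0254 = 787.4 in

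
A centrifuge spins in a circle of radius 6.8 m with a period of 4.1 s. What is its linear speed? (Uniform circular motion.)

v = 2πr/T = 2π×6.8/4.1 = 10.42 m/s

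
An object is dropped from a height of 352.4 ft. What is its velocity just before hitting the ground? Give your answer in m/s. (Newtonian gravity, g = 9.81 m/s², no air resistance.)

h = 352.4 ft × 0.3048 = 107.412 m
v = √(2gh) = √(2 × 9.81 × 107.412) = 45.91 m/s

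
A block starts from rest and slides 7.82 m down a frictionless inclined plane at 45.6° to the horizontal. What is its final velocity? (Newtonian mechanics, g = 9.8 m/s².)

a = g sin(θ) = 9.8 × sin(45.6°) = 7.0018 m/s²
v = √(2ad) = √(2 × 7.0018 × 7.82) = 10.46 m/s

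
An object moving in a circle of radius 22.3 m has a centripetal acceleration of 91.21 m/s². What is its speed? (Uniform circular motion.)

v = √(a_c × r) = √(91.21 × 22.3) = 45.1 m/s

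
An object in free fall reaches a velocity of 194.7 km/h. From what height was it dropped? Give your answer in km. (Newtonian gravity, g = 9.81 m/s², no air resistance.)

v = 194.7 km/h × 0.2777777777777778 = 54.0833 m/s
h = v² / (2g) = 54.0833² / (2 × 9.81) = 149.083 m
h = 149.083 m / 1000.0 = 0.1491 km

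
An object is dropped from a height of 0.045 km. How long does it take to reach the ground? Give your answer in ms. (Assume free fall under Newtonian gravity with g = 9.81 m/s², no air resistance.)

h = 0.045 km × 1000.0 = 45.0 m
t = √(2h/g) = √(2 × 45.0 / 9.81) = 3.02891 s
t = 3.02891 s / 0.001 = 3029 ms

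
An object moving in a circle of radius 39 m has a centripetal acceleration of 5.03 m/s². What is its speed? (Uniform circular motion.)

v = √(a_c × r) = √(5.03 × 39) = 14.01 m/s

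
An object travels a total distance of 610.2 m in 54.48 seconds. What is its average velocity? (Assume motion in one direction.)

v_avg = Δd / Δt = 610.2 / 54.48 = 11.2 m/s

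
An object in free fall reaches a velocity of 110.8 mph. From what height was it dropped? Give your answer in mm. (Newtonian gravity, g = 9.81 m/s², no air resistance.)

v = 110.8 mph × 0.44704 = 49.532 m/s
h = v² / (2g) = 49.532² / (2 × 9.81) = 125.047 m
h = 125.047 m / 0.001 = 125000 mm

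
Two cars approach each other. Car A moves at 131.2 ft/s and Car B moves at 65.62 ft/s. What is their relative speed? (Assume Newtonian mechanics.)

v_rel = v_A + v_B = 131.2 + 65.62 = 196.82 ft/s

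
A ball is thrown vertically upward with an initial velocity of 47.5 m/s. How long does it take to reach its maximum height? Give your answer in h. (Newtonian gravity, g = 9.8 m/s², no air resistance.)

t_up = v₀ / g = 47.5 / 9.8 = 4.84694 s
t_up = 4.84694 s / 3600.0 = 0.001346 h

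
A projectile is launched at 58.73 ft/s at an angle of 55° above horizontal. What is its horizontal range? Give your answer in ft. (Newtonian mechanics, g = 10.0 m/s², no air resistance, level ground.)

v₀ = 58.73 ft/s × 0.3048 = 17.9009 m/s
R = v₀² × sin(2θ) / g = 17.9009² × sin(2 × 55°) / 10.0 = 320.442 × 0.939693 / 10.0 = 30.1117 m
R = 30.1117 m / 0.3048 = 98.79 ft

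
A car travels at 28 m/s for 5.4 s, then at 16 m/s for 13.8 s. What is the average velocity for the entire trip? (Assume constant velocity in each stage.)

d₁ = v₁t₁ = 28 × 5.4 = 151.2 m
d₂ = v₂t₂ = 16 × 13.8 = 220.8 m
d_total = 372.0 m, t_total = 19.2 s
v_avg = d_total/t_total = 372.0/19.2 = 19.37 m/s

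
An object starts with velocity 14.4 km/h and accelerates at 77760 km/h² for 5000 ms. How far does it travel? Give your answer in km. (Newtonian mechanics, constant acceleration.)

v₀ = 14.4 km/h × 0.2777777777777778 = 4.0 m/s
a = 77760 km/h² × 7.716049382716049e-05 = 6.0 m/s²
t = 5000 ms × 0.001 = 5.0 s
d = v₀ × t + ½ × a × t² = 4.0 × 5.0 + 0.5 × 6.0 × 5.0² = 95.0 m
d = 95.0 m / 1000.0 = 0.095 km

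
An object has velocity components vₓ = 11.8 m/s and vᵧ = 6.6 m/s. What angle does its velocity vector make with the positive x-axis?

θ = arctan(vᵧ/vₓ) = arctan(6.6/11.8) = 29.22°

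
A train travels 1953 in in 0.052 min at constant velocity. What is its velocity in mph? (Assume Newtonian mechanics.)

d = 1953 in × 0.0254 = 49.6062 m
t = 0.052 min × 60.0 = 3.12 s
v = d / t = 49.6062 / 3.12 = 15.8994 m/s
v = 15.8994 m/s / 0.44704 = 35.57 mph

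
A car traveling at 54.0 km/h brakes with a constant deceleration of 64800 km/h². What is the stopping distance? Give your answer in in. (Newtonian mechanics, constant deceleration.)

v₀ = 54.0 km/h × 0.2777777777777778 = 15.0 m/s
a = 64800 km/h² × 7.716049382716049e-05 = 5.0 m/s²
d = v₀² / (2a) = 15.0² / (2 × 5.0) = 225.0 / 10.0 = 22.5 m
d = 22.5 m / 0.0254 = 885.8 in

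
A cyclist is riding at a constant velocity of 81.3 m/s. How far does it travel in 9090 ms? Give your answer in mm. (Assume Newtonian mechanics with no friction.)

t = 9090 ms × 0.001 = 9.09 s
d = v × t = 81.3 × 9.09 = 739.017 m
d = 739.017 m / 0.001 = 739000 mm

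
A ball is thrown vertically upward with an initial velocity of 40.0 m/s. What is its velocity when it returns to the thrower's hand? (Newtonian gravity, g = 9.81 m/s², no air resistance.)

By conservation of energy (no air resistance), the ball returns to the throw height with the same speed as launch, but directed downward.
|v_ground| = v₀ = 40.0 m/s
v_ground = 40.0 m/s (downward)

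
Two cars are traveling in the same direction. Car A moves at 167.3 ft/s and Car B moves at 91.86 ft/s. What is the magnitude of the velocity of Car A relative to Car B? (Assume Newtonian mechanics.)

v_rel = |v_A - v_B| = |167.3 - 91.86| = 75.44 ft/s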